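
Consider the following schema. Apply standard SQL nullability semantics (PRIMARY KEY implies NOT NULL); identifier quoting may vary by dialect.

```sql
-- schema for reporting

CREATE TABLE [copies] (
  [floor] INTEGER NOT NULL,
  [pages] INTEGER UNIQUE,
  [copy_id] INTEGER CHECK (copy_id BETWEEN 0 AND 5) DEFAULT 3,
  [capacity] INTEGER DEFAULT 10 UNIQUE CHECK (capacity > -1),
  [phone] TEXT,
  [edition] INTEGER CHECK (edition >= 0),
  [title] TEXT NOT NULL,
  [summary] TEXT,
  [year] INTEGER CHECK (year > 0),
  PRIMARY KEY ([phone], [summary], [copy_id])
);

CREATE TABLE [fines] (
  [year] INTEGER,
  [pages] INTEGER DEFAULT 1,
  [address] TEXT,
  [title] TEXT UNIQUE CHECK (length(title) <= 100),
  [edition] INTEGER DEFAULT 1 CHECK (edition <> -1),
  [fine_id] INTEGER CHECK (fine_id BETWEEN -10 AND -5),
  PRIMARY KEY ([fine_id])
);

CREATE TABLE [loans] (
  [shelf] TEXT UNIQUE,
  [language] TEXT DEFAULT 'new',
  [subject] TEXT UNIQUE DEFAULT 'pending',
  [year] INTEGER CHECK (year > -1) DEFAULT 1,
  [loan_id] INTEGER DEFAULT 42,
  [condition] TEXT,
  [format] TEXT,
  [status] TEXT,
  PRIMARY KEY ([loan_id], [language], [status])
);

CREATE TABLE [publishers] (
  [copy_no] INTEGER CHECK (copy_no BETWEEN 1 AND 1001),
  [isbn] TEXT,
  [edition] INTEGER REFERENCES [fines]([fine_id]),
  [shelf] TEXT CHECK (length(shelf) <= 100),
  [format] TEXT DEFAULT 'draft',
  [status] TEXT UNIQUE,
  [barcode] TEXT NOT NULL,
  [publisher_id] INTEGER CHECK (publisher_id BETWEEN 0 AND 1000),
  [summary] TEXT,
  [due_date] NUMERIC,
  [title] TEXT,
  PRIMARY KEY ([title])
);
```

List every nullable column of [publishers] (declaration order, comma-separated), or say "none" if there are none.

copy_no, isbn, edition, shelf, format, status, publisher_id, summary, due_date

- copy_no: CHECK does not forbid NULL (a CHECK constraint passes when its expression is NULL) → nullable.
- isbn: no NOT NULL constraint applies → nullable.
- edition: a foreign key column may be NULL unless separately constrained → nullable.
- shelf: CHECK does not forbid NULL (a CHECK constraint passes when its expression is NULL) → nullable.
- format: DEFAULT only fills an omitted column; an explicit NULL is still allowed → nullable.
- status: UNIQUE does not imply NOT NULL → nullable.
- barcode: declared NOT NULL → not nullable.
- publisher_id: CHECK does not forbid NULL (a CHECK constraint passes when its expression is NULL) → nullable.
- summary: no NOT NULL constraint applies → nullable.
- due_date: no NOT NULL constraint applies → nullable.
- title: part of the PRIMARY KEY, which implies NOT NULL → not nullable.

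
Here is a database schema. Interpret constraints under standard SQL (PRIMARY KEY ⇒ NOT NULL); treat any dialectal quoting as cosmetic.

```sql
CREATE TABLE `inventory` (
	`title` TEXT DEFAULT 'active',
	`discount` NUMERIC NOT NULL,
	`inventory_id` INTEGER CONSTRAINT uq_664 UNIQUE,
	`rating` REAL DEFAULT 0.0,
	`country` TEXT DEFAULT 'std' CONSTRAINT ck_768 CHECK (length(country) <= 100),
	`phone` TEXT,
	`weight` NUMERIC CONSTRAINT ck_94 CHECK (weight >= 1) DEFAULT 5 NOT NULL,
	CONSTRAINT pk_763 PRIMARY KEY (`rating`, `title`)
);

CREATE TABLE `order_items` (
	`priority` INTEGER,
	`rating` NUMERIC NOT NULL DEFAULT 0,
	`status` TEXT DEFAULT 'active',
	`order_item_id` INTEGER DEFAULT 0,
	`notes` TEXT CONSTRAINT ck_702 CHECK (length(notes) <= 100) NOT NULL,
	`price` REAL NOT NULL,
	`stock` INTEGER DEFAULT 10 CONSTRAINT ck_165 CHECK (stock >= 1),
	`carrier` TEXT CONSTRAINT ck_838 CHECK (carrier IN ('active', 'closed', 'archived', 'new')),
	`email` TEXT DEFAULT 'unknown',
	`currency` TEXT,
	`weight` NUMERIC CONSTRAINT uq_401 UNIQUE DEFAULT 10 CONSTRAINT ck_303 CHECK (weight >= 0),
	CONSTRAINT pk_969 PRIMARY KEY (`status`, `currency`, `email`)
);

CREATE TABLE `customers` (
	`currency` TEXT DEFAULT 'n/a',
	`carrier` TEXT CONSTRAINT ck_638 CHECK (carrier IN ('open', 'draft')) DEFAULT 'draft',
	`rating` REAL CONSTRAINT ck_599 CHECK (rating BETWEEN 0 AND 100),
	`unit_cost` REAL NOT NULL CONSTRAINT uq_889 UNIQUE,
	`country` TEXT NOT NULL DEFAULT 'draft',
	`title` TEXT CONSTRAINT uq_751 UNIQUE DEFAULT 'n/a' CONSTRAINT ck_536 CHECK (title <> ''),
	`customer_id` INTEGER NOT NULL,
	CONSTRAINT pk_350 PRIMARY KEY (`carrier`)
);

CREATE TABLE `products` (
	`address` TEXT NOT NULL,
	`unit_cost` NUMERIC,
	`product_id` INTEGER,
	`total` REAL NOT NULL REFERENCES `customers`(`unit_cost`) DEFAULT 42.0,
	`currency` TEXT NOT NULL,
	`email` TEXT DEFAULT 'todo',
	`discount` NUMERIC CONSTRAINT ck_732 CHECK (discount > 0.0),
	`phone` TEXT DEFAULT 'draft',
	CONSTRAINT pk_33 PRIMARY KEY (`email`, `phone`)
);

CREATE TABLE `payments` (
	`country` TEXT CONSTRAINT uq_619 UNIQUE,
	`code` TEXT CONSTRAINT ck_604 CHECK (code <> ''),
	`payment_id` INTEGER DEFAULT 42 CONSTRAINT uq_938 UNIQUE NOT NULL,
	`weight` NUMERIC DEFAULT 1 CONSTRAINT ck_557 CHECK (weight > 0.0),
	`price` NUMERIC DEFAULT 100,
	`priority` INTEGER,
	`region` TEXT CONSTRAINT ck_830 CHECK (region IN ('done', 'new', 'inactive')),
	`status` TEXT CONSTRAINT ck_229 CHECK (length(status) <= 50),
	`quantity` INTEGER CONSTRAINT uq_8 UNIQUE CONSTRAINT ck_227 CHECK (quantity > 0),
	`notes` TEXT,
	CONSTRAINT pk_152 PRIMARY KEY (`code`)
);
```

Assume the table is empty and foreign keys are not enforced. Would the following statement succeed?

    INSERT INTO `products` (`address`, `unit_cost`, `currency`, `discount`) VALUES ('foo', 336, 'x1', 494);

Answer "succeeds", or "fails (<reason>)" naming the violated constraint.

succeeds

NOT NULL columns: address is supplied; currency is supplied; email defaults to 'todo'; phone defaults to 'draft'; total defaults to 42.0.
CHECK constraints: 494 satisfies (discount > 0.0).
No constraint is violated.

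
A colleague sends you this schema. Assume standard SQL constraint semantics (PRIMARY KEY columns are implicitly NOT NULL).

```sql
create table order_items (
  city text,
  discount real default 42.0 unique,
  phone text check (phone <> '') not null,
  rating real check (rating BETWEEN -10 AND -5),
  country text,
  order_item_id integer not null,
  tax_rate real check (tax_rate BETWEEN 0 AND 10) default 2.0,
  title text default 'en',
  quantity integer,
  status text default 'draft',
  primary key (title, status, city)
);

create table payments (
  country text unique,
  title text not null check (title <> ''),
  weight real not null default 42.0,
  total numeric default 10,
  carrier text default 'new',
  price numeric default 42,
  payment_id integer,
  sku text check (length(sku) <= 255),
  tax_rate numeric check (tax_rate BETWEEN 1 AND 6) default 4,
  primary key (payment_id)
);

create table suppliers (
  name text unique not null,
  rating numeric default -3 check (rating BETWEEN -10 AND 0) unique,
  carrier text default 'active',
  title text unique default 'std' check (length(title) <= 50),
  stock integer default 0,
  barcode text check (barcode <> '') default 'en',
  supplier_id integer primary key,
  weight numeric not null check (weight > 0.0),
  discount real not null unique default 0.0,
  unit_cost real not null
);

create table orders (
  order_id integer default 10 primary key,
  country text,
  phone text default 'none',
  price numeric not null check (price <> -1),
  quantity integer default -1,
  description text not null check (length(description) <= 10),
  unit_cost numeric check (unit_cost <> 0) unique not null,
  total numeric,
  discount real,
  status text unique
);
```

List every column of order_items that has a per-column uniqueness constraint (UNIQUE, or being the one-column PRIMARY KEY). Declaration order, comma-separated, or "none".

- city: part of a composite PRIMARY KEY — only the tuple is unique, not this column on its own.
- discount: declared UNIQUE → unique.
- phone: no UNIQUE or single-column PK constraint.
- rating: no UNIQUE or single-column PK constraint.
- country: no UNIQUE or single-column PK constraint.
- order_item_id: no UNIQUE or single-column PK constraint.
- tax_rate: no UNIQUE or single-column PK constraint.
- title: part of a composite PRIMARY KEY — only the tuple is unique, not this column on its own.
- quantity: no UNIQUE or single-column PK constraint.
- status: part of a composite PRIMARY KEY — only the tuple is unique, not this column on its own.

discount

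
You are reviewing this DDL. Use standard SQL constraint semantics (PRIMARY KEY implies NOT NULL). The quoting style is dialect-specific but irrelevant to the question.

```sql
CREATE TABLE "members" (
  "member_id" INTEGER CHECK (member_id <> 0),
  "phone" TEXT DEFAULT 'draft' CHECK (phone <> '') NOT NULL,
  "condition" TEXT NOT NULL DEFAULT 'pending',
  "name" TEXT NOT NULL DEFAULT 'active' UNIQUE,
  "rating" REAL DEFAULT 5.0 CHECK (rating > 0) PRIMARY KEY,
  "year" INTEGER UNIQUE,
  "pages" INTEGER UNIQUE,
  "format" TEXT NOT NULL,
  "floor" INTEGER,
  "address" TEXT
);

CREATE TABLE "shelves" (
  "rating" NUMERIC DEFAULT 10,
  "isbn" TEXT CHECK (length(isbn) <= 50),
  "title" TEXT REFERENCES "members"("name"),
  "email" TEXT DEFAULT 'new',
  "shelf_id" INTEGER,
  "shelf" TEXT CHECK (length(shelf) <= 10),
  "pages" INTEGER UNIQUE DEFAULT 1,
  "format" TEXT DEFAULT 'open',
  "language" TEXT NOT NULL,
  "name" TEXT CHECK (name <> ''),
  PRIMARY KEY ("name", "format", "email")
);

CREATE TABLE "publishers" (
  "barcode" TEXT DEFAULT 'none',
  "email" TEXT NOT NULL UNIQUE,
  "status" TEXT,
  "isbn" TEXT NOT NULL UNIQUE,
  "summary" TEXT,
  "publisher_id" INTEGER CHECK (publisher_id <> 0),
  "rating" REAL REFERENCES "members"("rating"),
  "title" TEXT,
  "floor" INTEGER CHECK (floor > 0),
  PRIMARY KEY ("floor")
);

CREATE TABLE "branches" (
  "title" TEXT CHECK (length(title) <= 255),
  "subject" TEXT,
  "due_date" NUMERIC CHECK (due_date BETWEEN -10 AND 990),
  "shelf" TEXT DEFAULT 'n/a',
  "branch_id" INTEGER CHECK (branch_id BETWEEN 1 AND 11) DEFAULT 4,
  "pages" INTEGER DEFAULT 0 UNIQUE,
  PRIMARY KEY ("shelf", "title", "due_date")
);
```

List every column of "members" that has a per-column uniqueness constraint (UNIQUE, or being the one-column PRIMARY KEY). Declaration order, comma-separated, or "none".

name, rating, year, pages

- member_id: no UNIQUE or single-column PK constraint.
- phone: no UNIQUE or single-column PK constraint.
- condition: no UNIQUE or single-column PK constraint.
- name: declared UNIQUE → unique.
- rating: single-column PRIMARY KEY → unique.
- year: declared UNIQUE → unique.
- pages: declared UNIQUE → unique.
- format: no UNIQUE or single-column PK constraint.
- floor: no UNIQUE or single-column PK constraint.
- address: no UNIQUE or single-column PK constraint.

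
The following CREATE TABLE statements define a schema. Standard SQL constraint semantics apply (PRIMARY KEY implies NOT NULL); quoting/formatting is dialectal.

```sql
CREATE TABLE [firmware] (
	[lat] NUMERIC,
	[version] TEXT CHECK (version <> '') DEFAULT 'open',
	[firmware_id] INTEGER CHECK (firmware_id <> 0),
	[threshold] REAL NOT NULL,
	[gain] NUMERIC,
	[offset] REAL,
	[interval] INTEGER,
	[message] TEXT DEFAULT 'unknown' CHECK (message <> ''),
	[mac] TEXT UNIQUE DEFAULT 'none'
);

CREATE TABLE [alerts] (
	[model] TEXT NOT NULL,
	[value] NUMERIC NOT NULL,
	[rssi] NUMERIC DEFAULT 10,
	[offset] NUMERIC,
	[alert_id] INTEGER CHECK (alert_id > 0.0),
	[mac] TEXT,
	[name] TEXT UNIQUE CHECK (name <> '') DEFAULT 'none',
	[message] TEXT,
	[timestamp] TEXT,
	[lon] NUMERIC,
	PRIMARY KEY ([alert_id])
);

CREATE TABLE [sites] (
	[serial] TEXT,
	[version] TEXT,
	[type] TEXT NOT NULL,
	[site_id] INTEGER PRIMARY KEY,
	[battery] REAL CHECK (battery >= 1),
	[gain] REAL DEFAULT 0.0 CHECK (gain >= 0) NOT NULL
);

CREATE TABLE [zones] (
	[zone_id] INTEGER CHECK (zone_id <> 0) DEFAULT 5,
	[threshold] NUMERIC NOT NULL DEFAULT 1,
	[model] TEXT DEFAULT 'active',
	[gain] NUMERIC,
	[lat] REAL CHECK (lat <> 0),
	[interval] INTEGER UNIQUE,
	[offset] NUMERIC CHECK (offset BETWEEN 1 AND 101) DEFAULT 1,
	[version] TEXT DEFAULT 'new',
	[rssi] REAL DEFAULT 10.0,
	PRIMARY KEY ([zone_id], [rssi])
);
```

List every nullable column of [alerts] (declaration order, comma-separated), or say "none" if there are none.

- model: declared NOT NULL → not nullable.
- value: declared NOT NULL → not nullable.
- rssi: DEFAULT only fills an omitted column; an explicit NULL is still allowed → nullable.
- offset: no NOT NULL constraint applies → nullable.
- alert_id: part of the PRIMARY KEY, which implies NOT NULL → not nullable.
- mac: no NOT NULL constraint applies → nullable.
- name: CHECK does not forbid NULL (a CHECK constraint passes when its expression is NULL) → nullable.
- message: no NOT NULL constraint applies → nullable.
- timestamp: no NOT NULL constraint applies → nullable.
- lon: no NOT NULL constraint applies → nullable.

rssi, offset, mac, name, message, timestamp, lon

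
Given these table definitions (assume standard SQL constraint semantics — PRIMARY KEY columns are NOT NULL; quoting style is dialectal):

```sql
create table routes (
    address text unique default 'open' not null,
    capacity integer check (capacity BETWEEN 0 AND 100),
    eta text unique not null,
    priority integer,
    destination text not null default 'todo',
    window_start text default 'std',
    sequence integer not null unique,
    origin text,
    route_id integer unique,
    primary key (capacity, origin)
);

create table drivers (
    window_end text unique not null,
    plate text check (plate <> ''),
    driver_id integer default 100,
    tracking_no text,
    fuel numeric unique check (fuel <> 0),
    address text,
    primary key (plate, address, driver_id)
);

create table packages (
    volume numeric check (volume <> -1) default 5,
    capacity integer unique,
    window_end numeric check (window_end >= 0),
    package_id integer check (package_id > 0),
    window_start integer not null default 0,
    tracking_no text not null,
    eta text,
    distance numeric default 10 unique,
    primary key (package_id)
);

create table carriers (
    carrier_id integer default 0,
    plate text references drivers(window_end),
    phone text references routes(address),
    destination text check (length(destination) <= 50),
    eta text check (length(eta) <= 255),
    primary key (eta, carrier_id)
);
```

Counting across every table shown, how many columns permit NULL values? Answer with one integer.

routes: 3 nullable (priority, window_start, route_id — PK (capacity, origin) and explicit NOT NULL columns excluded).
drivers: 2 nullable (tracking_no, fuel — PK (plate, address, driver_id) and explicit NOT NULL columns excluded).
packages: 5 nullable (volume, capacity, window_end, eta, distance — PK (package_id) and explicit NOT NULL columns excluded).
carriers: 3 nullable (plate, phone, destination — PK (eta, carrier_id) and explicit NOT NULL columns excluded).
Total: 3 + 2 + 5 + 3 = 13.

13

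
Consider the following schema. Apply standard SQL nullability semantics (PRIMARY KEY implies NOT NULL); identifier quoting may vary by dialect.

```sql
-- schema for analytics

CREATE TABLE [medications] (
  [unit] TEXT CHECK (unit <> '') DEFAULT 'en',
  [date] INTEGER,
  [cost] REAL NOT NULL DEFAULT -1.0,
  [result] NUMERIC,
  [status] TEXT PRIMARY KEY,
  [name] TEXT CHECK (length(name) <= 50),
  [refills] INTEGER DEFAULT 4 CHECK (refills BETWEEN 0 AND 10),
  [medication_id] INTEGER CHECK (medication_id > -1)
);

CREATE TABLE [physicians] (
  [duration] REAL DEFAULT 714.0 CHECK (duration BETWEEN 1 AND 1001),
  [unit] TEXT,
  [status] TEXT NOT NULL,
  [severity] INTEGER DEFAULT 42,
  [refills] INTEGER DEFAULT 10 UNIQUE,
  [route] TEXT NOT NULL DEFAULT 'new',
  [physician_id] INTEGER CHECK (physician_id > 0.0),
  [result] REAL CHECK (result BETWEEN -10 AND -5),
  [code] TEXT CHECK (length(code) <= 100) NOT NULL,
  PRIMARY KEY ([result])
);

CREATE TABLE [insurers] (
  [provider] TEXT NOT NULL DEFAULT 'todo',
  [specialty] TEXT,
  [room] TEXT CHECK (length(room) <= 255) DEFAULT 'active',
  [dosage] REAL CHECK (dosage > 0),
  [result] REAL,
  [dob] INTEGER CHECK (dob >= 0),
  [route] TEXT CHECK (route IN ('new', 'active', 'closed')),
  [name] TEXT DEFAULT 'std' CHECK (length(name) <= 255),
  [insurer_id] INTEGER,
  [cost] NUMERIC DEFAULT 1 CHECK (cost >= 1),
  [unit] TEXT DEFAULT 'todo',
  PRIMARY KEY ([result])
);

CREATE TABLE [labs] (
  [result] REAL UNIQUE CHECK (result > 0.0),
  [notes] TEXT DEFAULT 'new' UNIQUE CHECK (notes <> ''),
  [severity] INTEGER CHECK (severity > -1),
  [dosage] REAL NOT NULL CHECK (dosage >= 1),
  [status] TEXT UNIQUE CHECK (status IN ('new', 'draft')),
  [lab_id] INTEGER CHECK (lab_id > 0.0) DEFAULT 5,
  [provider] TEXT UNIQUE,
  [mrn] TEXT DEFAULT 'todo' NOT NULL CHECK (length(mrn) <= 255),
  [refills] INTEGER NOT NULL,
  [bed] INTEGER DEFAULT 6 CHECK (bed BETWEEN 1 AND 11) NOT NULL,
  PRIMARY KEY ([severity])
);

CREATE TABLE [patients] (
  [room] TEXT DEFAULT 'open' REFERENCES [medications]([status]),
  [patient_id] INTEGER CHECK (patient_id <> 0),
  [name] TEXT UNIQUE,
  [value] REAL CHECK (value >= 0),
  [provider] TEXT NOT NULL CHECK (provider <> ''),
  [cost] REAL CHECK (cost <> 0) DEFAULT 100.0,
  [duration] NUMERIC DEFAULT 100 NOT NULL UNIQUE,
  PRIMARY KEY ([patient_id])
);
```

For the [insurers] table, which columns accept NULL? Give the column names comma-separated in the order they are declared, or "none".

- provider: declared NOT NULL → not nullable.
- specialty: no NOT NULL constraint applies → nullable.
- room: CHECK does not forbid NULL (a CHECK constraint passes when its expression is NULL) → nullable.
- dosage: CHECK does not forbid NULL (a CHECK constraint passes when its expression is NULL) → nullable.
- result: part of the PRIMARY KEY, which implies NOT NULL → not nullable.
- dob: CHECK does not forbid NULL (a CHECK constraint passes when its expression is NULL) → nullable.
- route: CHECK does not forbid NULL (a CHECK constraint passes when its expression is NULL) → nullable.
- name: CHECK does not forbid NULL (a CHECK constraint passes when its expression is NULL) → nullable.
- insurer_id: no NOT NULL constraint applies → nullable.
- cost: CHECK does not forbid NULL (a CHECK constraint passes when its expression is NULL) → nullable.
- unit: DEFAULT only fills an omitted column; an explicit NULL is still allowed → nullable.

specialty, room, dosage, dob, route, name, insurer_id, cost, unit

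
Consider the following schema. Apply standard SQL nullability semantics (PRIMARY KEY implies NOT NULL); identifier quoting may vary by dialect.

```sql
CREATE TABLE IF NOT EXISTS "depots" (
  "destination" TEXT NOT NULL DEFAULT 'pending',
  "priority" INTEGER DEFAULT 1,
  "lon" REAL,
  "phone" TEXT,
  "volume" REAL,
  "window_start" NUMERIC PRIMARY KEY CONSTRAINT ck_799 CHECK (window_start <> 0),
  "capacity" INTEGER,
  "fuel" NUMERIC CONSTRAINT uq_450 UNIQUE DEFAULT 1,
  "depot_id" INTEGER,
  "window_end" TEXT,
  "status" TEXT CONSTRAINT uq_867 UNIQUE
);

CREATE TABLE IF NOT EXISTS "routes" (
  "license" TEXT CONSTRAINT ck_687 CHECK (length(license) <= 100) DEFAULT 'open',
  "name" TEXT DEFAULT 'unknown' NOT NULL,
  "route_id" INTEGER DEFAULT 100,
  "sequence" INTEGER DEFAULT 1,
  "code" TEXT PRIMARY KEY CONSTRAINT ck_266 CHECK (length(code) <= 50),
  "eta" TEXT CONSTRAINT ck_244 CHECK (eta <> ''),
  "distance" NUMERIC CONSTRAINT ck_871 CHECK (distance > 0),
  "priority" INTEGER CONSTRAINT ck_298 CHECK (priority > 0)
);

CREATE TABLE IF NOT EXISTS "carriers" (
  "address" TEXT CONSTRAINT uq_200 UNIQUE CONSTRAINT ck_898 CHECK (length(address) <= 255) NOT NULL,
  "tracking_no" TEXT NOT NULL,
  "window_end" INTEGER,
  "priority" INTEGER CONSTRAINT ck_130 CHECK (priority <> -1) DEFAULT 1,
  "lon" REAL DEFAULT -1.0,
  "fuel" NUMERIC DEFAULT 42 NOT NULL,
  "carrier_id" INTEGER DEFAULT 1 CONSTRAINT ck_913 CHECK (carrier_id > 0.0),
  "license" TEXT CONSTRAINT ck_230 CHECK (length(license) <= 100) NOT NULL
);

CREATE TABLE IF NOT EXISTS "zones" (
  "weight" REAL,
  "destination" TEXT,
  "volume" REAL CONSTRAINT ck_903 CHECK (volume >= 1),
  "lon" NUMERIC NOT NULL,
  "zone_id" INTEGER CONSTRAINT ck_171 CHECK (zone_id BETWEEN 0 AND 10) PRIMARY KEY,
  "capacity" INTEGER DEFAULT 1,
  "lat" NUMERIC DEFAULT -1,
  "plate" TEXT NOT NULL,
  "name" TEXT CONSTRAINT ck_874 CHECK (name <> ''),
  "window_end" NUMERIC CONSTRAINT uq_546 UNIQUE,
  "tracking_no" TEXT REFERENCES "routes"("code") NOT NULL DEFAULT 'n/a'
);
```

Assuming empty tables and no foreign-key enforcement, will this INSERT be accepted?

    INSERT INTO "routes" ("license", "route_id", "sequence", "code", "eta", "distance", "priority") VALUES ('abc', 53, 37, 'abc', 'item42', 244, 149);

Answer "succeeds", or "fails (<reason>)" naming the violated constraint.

NOT NULL columns: code is supplied; name defaults to 'unknown'.
CHECK constraints: 'abc' satisfies (length(license) <= 100); 'abc' satisfies (length(code) <= 50); 'item42' satisfies (eta <> ''); 244 satisfies (distance > 0); 149 satisfies (priority > 0).
No constraint is violated.

succeeds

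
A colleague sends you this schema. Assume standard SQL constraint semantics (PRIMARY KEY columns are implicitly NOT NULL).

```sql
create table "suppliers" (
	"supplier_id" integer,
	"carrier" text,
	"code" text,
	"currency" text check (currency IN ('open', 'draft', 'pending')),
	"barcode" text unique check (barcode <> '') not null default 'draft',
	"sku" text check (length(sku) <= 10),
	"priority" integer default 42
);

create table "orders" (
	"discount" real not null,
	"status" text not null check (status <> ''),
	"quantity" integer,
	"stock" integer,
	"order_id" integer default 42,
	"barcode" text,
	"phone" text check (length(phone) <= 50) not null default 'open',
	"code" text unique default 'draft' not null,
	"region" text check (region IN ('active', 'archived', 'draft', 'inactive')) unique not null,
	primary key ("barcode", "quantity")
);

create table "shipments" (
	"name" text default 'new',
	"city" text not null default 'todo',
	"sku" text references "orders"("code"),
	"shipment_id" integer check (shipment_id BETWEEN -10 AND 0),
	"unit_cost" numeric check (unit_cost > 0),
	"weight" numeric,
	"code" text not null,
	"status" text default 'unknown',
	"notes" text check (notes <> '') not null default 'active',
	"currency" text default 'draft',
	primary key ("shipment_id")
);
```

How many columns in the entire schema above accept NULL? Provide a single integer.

suppliers: 6 nullable (supplier_id, carrier, code, currency, sku, priority — PK none and explicit NOT NULL columns excluded).
orders: 2 nullable (stock, order_id — PK (barcode, quantity) and explicit NOT NULL columns excluded).
shipments: 6 nullable (name, sku, unit_cost, weight, status, currency — PK (shipment_id) and explicit NOT NULL columns excluded).
Total: 6 + 2 + 6 = 14.

14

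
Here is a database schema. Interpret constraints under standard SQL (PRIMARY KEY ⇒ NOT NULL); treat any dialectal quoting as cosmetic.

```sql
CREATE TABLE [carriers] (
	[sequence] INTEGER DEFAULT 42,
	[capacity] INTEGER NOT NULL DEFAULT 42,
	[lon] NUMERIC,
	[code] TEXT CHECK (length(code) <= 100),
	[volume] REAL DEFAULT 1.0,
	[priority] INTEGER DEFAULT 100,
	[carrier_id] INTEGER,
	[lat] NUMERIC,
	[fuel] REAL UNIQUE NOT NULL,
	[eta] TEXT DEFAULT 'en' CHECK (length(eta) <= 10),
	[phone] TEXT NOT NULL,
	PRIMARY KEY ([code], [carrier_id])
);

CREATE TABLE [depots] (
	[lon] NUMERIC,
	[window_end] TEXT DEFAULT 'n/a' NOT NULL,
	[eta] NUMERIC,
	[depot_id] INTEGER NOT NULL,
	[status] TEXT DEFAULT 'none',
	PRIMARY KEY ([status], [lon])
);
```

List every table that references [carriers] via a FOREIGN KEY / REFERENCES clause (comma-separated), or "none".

No REFERENCES clause anywhere in the schema names carriers.

none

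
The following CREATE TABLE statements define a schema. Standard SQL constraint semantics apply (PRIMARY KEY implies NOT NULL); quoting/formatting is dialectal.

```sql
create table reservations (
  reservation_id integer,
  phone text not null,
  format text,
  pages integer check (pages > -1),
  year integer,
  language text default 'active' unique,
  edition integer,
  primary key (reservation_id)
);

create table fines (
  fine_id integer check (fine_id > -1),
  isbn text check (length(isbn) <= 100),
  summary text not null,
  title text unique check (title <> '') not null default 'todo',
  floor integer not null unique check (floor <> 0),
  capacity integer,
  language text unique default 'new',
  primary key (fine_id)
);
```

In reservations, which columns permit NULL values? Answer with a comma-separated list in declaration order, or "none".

- reservation_id: part of the PRIMARY KEY, which implies NOT NULL → not nullable.
- phone: declared NOT NULL → not nullable.
- format: no NOT NULL constraint applies → nullable.
- pages: CHECK does not forbid NULL (a CHECK constraint passes when its expression is NULL) → nullable.
- year: no NOT NULL constraint applies → nullable.
- language: UNIQUE does not imply NOT NULL → nullable.
- edition: no NOT NULL constraint applies → nullable.

format, pages, year, language, edition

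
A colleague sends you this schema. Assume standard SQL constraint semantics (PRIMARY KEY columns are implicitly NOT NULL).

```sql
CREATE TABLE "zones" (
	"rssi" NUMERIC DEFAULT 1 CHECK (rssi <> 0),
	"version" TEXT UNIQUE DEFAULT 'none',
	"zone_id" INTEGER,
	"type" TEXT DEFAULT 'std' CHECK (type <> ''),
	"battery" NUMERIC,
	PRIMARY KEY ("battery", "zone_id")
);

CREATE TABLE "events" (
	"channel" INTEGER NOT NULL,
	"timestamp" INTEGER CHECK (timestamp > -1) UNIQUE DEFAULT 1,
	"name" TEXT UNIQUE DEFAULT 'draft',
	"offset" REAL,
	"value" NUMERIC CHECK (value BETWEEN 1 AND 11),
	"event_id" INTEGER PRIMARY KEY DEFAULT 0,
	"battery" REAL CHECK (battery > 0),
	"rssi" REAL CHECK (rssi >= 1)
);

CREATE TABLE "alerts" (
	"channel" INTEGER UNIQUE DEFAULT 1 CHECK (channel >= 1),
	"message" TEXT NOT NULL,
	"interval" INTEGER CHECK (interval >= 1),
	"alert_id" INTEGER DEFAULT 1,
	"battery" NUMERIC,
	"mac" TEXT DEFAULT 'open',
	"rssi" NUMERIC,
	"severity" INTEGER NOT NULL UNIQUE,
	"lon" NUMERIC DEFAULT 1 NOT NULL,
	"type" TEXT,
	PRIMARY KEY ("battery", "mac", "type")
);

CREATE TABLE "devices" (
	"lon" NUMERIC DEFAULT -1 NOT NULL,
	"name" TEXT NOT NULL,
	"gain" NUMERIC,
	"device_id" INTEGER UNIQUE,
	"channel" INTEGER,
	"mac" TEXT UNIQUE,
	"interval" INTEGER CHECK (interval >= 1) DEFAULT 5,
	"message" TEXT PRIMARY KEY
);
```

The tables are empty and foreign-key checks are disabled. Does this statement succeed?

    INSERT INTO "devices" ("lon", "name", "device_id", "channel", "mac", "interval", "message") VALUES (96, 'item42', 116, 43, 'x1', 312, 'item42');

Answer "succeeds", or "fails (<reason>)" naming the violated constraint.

NOT NULL columns: lon is supplied; message is supplied; name is supplied.
CHECK constraints: 312 satisfies (interval >= 1).
No constraint is violated.

succeeds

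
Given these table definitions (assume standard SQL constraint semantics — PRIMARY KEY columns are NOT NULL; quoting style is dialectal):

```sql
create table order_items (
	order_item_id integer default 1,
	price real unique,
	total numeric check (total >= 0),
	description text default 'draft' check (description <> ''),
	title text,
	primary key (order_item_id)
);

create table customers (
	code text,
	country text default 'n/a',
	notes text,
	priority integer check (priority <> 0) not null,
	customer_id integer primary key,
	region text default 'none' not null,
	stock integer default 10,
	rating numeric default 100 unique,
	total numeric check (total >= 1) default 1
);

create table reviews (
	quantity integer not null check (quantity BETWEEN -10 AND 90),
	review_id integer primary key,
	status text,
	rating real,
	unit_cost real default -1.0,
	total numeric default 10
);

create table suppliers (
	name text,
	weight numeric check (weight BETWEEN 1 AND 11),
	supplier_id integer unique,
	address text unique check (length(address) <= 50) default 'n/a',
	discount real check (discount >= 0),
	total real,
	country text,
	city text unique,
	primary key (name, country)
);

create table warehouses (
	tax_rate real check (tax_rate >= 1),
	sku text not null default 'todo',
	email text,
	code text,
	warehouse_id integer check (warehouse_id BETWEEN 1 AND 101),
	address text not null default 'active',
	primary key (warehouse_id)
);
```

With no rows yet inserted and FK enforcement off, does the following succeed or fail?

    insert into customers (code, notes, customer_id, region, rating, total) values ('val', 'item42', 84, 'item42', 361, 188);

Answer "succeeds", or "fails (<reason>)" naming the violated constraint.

fails (NOT NULL on priority)

priority is omitted from the column list and has no DEFAULT, so it would receive NULL.
But priority is declared NOT NULL.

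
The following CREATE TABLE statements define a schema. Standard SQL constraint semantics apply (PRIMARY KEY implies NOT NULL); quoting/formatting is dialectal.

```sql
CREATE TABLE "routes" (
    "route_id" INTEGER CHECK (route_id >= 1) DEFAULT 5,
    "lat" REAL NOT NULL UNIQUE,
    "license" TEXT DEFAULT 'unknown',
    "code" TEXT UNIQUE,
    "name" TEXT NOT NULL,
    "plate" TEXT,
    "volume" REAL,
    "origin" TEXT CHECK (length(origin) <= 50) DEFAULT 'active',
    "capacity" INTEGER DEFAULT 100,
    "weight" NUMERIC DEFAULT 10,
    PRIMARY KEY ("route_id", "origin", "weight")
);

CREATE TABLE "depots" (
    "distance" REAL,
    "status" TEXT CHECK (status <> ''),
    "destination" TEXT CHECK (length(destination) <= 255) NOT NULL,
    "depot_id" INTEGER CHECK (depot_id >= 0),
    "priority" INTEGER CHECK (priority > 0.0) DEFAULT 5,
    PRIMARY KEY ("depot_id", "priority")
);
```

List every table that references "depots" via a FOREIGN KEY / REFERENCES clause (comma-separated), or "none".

none

No REFERENCES clause anywhere in the schema names depots.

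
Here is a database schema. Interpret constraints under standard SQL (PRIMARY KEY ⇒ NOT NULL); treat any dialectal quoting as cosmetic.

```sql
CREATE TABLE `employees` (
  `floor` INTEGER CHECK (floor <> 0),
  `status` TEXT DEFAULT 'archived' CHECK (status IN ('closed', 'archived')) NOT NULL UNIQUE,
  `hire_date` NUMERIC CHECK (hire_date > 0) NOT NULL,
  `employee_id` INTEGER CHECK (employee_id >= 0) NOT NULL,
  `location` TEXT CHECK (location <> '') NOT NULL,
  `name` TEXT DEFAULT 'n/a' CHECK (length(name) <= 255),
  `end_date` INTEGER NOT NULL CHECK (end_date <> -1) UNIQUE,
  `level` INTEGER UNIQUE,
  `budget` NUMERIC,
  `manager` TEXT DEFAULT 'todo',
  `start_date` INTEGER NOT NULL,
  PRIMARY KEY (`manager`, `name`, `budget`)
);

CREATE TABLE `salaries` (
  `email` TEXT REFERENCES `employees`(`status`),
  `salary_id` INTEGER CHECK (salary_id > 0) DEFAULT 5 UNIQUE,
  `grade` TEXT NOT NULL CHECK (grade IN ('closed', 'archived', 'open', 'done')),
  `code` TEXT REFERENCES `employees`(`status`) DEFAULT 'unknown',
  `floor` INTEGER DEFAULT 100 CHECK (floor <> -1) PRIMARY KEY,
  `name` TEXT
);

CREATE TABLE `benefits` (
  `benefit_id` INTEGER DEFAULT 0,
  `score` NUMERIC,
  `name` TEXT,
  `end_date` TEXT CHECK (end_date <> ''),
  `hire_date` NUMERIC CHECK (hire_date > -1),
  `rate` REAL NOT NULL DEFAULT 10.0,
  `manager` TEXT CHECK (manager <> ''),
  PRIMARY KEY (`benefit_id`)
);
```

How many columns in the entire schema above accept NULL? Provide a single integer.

11

employees: 2 nullable (floor, level — PK (manager, name, budget) and explicit NOT NULL columns excluded).
salaries: 4 nullable (email, salary_id, code, name — PK (floor) and explicit NOT NULL columns excluded).
benefits: 5 nullable (score, name, end_date, hire_date, manager — PK (benefit_id) and explicit NOT NULL columns excluded).
Total: 2 + 4 + 5 = 11.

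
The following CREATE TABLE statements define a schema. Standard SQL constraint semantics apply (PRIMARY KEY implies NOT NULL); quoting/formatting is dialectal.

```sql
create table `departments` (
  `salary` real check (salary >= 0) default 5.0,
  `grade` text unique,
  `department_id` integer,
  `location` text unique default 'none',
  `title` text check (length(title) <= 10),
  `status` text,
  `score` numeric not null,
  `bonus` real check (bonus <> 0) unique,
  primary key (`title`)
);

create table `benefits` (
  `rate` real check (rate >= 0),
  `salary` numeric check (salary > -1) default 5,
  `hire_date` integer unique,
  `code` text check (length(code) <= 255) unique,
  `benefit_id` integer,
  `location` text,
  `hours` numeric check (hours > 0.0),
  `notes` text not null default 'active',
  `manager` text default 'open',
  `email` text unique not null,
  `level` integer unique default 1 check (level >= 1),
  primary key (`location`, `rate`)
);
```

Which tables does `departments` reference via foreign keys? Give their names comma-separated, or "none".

No column in departments has a REFERENCES clause.

none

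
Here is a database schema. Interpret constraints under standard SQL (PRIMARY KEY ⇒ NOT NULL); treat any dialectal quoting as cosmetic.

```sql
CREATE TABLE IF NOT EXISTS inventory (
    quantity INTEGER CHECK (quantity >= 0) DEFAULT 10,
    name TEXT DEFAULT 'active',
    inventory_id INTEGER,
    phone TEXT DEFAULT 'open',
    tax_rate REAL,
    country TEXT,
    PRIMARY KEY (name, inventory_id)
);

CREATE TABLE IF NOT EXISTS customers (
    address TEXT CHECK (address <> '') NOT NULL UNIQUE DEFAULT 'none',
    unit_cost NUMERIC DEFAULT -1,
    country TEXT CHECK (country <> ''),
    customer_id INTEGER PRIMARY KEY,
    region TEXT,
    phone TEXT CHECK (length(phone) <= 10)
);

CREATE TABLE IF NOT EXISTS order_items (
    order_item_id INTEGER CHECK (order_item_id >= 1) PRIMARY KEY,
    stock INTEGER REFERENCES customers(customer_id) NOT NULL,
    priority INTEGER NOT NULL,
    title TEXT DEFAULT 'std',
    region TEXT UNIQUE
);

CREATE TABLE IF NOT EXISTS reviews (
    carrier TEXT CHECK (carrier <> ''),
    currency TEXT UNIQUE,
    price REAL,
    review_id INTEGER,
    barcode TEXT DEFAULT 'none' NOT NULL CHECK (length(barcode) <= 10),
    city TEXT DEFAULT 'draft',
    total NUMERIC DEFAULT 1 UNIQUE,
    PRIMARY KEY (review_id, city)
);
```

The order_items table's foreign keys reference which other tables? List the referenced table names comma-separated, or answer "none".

customers

- stock REFERENCES customers(customer_id).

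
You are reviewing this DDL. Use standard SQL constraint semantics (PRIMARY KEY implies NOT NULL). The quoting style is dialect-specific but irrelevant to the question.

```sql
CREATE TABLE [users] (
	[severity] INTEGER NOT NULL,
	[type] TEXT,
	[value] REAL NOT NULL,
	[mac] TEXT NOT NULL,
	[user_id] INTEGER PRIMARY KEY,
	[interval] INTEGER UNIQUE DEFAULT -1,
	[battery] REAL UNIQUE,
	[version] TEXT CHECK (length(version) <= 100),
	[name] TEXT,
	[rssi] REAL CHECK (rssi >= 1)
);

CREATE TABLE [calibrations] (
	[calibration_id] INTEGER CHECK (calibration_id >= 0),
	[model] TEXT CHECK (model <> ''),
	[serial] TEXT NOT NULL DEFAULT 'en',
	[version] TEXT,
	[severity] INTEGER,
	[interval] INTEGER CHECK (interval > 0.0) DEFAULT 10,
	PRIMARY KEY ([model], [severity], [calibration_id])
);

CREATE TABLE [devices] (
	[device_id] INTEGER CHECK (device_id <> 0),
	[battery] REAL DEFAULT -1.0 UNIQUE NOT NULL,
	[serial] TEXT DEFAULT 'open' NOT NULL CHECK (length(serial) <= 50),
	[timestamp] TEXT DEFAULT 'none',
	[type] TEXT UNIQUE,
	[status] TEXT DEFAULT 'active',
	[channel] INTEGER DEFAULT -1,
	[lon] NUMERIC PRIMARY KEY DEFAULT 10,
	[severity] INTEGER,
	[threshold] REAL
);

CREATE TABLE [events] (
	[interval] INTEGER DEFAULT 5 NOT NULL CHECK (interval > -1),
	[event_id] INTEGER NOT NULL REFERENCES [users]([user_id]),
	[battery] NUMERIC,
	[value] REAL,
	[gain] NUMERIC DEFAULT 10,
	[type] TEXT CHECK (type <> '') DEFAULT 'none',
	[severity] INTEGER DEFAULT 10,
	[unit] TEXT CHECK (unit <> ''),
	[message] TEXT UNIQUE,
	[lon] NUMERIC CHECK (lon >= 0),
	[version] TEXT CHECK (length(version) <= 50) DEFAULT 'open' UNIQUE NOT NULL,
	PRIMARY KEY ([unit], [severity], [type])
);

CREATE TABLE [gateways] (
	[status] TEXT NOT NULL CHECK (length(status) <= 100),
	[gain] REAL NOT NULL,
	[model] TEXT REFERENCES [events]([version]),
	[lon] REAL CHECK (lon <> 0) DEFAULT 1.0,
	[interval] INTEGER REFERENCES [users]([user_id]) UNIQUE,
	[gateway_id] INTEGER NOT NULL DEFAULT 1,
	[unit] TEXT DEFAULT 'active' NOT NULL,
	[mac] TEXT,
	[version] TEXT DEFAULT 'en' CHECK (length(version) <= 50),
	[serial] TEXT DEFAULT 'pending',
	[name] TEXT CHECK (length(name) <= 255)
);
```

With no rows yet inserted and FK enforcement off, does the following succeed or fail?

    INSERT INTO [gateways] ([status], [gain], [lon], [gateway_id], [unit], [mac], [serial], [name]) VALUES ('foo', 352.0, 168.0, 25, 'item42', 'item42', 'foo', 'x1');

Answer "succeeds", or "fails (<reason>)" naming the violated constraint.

NOT NULL columns: gain is supplied; gateway_id is supplied; status is supplied; unit is supplied.
CHECK constraints: 'foo' satisfies (length(status) <= 100); 168.0 satisfies (lon <> 0); 'x1' satisfies (length(name) <= 255).
No constraint is violated.

succeeds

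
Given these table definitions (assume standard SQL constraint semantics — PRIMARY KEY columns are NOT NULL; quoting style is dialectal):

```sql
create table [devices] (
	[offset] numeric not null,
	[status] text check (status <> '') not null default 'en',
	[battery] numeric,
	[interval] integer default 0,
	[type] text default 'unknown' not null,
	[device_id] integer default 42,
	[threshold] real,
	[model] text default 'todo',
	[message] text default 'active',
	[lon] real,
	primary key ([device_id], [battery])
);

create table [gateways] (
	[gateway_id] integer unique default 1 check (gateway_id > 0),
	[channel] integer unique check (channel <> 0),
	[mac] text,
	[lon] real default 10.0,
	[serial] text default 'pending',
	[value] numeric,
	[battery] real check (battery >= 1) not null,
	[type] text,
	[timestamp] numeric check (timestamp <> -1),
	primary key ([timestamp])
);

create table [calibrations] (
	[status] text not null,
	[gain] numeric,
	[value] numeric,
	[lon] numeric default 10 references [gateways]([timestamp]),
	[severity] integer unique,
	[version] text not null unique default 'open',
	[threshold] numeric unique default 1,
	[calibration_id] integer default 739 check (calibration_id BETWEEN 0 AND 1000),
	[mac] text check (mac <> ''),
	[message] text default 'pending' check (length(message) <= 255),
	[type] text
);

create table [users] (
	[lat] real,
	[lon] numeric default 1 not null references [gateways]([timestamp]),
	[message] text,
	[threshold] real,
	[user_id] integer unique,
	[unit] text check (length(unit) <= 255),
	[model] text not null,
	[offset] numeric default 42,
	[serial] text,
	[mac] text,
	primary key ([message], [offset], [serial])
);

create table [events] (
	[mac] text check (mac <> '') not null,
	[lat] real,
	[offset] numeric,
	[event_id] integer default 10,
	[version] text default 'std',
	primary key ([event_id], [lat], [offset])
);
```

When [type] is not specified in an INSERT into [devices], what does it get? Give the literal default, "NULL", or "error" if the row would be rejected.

'unknown'

type has an explicit DEFAULT 'unknown'.
When the column is omitted from an INSERT, that default is used.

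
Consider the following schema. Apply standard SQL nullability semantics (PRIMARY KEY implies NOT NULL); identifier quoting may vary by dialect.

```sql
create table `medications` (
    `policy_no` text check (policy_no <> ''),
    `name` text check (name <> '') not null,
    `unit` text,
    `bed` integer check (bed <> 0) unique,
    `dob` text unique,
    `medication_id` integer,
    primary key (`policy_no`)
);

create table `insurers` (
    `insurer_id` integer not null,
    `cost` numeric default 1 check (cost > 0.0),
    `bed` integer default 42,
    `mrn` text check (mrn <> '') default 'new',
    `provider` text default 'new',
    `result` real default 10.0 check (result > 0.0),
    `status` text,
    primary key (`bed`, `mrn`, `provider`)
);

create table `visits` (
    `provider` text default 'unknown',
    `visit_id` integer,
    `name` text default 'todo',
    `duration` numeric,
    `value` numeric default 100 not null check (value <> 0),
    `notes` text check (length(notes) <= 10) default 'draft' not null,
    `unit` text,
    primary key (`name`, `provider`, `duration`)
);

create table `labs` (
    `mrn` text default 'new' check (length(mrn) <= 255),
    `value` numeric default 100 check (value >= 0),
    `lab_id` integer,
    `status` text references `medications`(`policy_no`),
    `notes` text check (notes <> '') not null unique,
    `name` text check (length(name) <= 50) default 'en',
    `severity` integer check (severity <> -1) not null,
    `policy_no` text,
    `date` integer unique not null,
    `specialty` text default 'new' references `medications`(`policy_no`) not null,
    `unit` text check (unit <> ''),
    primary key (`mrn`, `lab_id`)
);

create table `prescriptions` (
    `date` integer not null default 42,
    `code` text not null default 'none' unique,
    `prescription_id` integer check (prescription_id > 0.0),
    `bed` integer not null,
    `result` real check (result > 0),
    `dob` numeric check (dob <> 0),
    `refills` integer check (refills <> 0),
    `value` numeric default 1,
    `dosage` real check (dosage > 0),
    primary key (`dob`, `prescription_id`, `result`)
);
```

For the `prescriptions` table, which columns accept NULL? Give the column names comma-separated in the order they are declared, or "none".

- date: declared NOT NULL → not nullable.
- code: declared NOT NULL → not nullable.
- prescription_id: part of the PRIMARY KEY, which implies NOT NULL → not nullable.
- bed: declared NOT NULL → not nullable.
- result: part of the PRIMARY KEY, which implies NOT NULL → not nullable.
- dob: part of the PRIMARY KEY, which implies NOT NULL → not nullable.
- refills: CHECK does not forbid NULL (a CHECK constraint passes when its expression is NULL) → nullable.
- value: DEFAULT only fills an omitted column; an explicit NULL is still allowed → nullable.
- dosage: CHECK does not forbid NULL (a CHECK constraint passes when its expression is NULL) → nullable.

refills, value, dosage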